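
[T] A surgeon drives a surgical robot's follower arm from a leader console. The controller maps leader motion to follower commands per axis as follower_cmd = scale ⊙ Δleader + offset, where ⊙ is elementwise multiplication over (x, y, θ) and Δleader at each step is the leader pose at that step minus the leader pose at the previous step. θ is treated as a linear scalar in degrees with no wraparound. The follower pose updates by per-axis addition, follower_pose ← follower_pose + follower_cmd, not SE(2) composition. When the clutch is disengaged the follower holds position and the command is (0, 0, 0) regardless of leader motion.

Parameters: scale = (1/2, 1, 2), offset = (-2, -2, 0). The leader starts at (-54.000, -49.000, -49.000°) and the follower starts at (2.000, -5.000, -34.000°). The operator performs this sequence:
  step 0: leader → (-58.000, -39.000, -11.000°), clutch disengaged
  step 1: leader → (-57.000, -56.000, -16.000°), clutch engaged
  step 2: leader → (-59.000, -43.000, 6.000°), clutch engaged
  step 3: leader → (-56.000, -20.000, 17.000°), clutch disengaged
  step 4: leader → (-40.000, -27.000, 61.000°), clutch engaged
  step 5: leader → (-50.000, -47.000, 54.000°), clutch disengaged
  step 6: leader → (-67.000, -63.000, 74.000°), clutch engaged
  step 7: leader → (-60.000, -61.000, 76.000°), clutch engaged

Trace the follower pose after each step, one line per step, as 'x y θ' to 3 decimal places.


step 0: Δleader=(-4.000, 10.000, 38.000°), disengaged; cmd=(0,0,0) → follower holds at (2.000, -5.000, -34.000°)
step 1: Δleader=(1.000, -17.000, -5.000°), engaged; cmd=(-1.500, -19.000, -10.000°) → follower=(0.500, -24.000, -44.000°)
step 2: Δleader=(-2.000, 13.000, 22.000°), engaged; cmd=(-3.000, 11.000, 44.000°) → follower=(-2.500, -13.000, 0.000°)
step 3: Δleader=(3.000, 23.000, 11.000°), disengaged; cmd=(0,0,0) → follower holds at (-2.500, -13.000, 0.000°)
step 4: Δleader=(16.000, -7.000, 44.000°), engaged; cmd=(6.000, -9.000, 88.000°) → follower=(3.500, -22.000, 88.000°)
step 5: Δleader=(-10.000, -20.000, -7.000°), disengaged; cmd=(0,0,0) → follower holds at (3.500, -22.000, 88.000°)
step 6: Δleader=(-17.000, -16.000, 20.000°), engaged; cmd=(-10.500, -18.000, 40.000°) → follower=(-7.000, -40.000, 128.000°)
step 7: Δleader=(7.000, 2.000, 2.000°), engaged; cmd=(1.500, 0.000, 4.000°) → follower=(-5.500, -40.000, 132.000°)

2.000 -5.000 -34.000
0.500 -24.000 -44.000
-2.500 -13.000 0.000
-2.500 -13.000 0.000
3.500 -22.000 88.000
3.500 -22.000 88.000
-7.000 -40.000 128.000
-5.500 -40.000 132.000


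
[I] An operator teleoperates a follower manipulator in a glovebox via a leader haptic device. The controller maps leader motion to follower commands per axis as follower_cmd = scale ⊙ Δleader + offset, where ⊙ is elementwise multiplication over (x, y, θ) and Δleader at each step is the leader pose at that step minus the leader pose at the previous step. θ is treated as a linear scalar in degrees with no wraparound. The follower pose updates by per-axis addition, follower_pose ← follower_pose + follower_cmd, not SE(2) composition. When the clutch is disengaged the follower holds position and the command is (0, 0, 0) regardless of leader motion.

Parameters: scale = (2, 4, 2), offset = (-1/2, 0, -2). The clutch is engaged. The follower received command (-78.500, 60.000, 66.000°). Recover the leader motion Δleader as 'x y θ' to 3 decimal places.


axis x: (-78.500 − -1/2) / (2) = -39.000
axis y: (60.000 − 0) / (4) = 15.000
axis θ: (66.000 − -2) / (2) = 34.000

-39.000 15.000 34.000


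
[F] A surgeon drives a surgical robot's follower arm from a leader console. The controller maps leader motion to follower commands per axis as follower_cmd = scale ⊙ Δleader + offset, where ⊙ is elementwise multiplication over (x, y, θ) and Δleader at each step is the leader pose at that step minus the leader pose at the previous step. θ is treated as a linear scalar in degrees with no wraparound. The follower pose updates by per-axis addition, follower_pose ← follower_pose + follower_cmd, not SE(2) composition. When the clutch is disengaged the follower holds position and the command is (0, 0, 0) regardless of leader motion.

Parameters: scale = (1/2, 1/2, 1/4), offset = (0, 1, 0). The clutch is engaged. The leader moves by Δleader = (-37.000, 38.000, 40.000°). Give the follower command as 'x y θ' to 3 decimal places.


-18.500 20.000 10.000

axis x: 1/2·-37.000 + 0 = -18.500
axis y: 1/2·38.000 + 1 = 20.000
axis θ: 1/4·40.000 + 0 = 10.000


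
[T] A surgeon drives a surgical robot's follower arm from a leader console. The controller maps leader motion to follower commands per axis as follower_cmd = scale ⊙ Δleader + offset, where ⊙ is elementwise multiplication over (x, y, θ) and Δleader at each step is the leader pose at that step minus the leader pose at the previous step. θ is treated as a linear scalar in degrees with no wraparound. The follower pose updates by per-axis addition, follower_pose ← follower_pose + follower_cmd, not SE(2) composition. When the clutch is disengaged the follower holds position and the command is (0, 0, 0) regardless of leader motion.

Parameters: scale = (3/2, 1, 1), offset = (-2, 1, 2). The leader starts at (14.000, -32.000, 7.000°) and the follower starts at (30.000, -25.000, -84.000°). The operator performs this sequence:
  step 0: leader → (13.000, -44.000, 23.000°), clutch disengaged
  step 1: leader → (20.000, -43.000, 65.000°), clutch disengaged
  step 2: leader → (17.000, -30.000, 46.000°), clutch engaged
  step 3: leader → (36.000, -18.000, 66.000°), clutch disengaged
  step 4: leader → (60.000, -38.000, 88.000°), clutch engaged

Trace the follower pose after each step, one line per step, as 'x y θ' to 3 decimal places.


30.000 -25.000 -84.000
30.000 -25.000 -84.000
23.500 -11.000 -101.000
23.500 -11.000 -101.000
57.500 -30.000 -77.000

step 0: Δleader=(-1.000, -12.000, 16.000°), disengaged; cmd=(0,0,0) → follower holds at (30.000, -25.000, -84.000°)
step 1: Δleader=(7.000, 1.000, 42.000°), disengaged; cmd=(0,0,0) → follower holds at (30.000, -25.000, -84.000°)
step 2: Δleader=(-3.000, 13.000, -19.000°), engaged; cmd=(-6.500, 14.000, -17.000°) → follower=(23.500, -11.000, -101.000°)
step 3: Δleader=(19.000, 12.000, 20.000°), disengaged; cmd=(0,0,0) → follower holds at (23.500, -11.000, -101.000°)
step 4: Δleader=(24.000, -20.000, 22.000°), engaged; cmd=(34.000, -19.000, 24.000°) → follower=(57.500, -30.000, -77.000°)


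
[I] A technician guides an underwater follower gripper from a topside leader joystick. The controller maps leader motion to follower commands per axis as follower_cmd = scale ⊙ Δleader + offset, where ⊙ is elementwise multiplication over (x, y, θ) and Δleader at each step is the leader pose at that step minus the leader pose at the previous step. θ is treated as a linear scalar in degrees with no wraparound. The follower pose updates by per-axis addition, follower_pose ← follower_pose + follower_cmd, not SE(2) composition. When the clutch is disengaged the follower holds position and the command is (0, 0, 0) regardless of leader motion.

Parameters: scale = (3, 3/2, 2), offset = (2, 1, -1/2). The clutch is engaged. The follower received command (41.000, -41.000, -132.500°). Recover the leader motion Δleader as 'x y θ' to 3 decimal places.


axis x: (41.000 − 2) / (3) = 13.000
axis y: (-41.000 − 1) / (3/2) = -28.000
axis θ: (-132.500 − -1/2) / (2) = -66.000

13.000 -28.000 -66.000


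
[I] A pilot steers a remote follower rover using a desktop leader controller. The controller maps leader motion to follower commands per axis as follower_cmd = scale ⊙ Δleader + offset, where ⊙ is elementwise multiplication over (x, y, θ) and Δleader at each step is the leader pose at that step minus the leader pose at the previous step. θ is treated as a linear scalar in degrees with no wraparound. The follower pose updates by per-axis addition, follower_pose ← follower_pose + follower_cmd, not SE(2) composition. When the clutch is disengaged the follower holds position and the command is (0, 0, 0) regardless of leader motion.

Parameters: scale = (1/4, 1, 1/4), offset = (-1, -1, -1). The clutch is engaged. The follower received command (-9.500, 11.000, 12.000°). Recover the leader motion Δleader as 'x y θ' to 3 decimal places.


-34.000 12.000 52.000

axis x: (-9.500 − -1) / (1/4) = -34.000
axis y: (11.000 − -1) / (1) = 12.000
axis θ: (12.000 − -1) / (1/4) = 52.000


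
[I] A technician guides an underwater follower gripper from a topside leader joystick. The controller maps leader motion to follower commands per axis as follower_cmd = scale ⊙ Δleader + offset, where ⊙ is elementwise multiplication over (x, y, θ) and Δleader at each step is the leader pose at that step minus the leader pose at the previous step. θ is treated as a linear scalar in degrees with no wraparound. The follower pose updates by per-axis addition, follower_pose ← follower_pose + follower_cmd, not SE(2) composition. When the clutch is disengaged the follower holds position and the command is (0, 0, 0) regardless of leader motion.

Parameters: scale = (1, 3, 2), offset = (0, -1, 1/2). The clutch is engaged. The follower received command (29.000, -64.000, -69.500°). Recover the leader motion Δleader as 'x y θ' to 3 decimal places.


axis x: (29.000 − 0) / (1) = 29.000
axis y: (-64.000 − -1) / (3) = -21.000
axis θ: (-69.500 − 1/2) / (2) = -35.000

29.000 -21.000 -35.000


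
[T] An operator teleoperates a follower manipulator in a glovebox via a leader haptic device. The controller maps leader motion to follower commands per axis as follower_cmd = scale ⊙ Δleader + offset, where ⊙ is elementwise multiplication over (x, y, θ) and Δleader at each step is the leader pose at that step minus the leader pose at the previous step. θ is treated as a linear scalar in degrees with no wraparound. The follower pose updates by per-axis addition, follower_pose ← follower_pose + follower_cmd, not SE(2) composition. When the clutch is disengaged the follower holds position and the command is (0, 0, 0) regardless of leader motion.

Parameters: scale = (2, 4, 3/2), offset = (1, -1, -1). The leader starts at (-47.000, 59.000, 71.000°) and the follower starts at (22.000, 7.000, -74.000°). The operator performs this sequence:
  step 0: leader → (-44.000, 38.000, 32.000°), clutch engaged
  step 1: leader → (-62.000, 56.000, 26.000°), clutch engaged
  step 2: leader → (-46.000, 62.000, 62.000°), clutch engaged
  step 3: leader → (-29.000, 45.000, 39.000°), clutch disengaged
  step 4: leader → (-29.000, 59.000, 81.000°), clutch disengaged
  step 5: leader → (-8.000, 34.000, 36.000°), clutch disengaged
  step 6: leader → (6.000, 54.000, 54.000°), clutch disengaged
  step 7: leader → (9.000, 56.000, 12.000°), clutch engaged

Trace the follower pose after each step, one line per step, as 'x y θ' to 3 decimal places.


29.000 -78.000 -133.500
-6.000 -7.000 -143.500
27.000 16.000 -90.500
27.000 16.000 -90.500
27.000 16.000 -90.500
27.000 16.000 -90.500
27.000 16.000 -90.500
34.000 23.000 -154.500

step 0: Δleader=(3.000, -21.000, -39.000°), engaged; cmd=(7.000, -85.000, -59.500°) → follower=(29.000, -78.000, -133.500°)
step 1: Δleader=(-18.000, 18.000, -6.000°), engaged; cmd=(-35.000, 71.000, -10.000°) → follower=(-6.000, -7.000, -143.500°)
step 2: Δleader=(16.000, 6.000, 36.000°), engaged; cmd=(33.000, 23.000, 53.000°) → follower=(27.000, 16.000, -90.500°)
step 3: Δleader=(17.000, -17.000, -23.000°), disengaged; cmd=(0,0,0) → follower holds at (27.000, 16.000, -90.500°)
step 4: Δleader=(0.000, 14.000, 42.000°), disengaged; cmd=(0,0,0) → follower holds at (27.000, 16.000, -90.500°)
step 5: Δleader=(21.000, -25.000, -45.000°), disengaged; cmd=(0,0,0) → follower holds at (27.000, 16.000, -90.500°)
step 6: Δleader=(14.000, 20.000, 18.000°), disengaged; cmd=(0,0,0) → follower holds at (27.000, 16.000, -90.500°)
step 7: Δleader=(3.000, 2.000, -42.000°), engaged; cmd=(7.000, 7.000, -64.000°) → follower=(34.000, 23.000, -154.500°)


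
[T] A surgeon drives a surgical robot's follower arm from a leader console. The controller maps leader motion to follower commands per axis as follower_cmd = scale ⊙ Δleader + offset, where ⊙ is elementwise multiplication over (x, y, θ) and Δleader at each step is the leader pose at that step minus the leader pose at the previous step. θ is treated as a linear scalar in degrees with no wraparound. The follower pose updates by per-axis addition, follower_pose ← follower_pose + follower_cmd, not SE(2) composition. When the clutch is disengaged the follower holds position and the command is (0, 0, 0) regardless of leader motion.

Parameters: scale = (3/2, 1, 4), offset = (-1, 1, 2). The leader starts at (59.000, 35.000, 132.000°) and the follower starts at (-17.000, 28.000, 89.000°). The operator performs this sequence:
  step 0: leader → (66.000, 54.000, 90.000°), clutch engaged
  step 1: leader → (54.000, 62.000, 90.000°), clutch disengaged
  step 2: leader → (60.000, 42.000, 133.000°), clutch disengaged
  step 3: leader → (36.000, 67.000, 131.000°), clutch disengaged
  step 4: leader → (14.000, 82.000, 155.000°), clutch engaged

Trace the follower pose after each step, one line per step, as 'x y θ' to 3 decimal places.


-7.500 48.000 -77.000
-7.500 48.000 -77.000
-7.500 48.000 -77.000
-7.500 48.000 -77.000
-41.500 64.000 21.000

step 0: Δleader=(7.000, 19.000, -42.000°), engaged; cmd=(9.500, 20.000, -166.000°) → follower=(-7.500, 48.000, -77.000°)
step 1: Δleader=(-12.000, 8.000, 0.000°), disengaged; cmd=(0,0,0) → follower holds at (-7.500, 48.000, -77.000°)
step 2: Δleader=(6.000, -20.000, 43.000°), disengaged; cmd=(0,0,0) → follower holds at (-7.500, 48.000, -77.000°)
step 3: Δleader=(-24.000, 25.000, -2.000°), disengaged; cmd=(0,0,0) → follower holds at (-7.500, 48.000, -77.000°)
step 4: Δleader=(-22.000, 15.000, 24.000°), engaged; cmd=(-34.000, 16.000, 98.000°) → follower=(-41.500, 64.000, 21.000°)


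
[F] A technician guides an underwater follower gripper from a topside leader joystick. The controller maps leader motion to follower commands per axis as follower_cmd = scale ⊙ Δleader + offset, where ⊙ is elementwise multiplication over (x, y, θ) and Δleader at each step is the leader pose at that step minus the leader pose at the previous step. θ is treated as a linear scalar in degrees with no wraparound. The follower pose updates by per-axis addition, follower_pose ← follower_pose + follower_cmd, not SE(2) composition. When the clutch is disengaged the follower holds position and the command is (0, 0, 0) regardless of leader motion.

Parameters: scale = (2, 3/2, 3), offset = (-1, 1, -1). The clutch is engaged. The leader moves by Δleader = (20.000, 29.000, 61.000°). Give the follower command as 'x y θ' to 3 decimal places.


axis x: 2·20.000 + -1 = 39.000
axis y: 3/2·29.000 + 1 = 44.500
axis θ: 3·61.000 + -1 = 182.000

39.000 44.500 182.000


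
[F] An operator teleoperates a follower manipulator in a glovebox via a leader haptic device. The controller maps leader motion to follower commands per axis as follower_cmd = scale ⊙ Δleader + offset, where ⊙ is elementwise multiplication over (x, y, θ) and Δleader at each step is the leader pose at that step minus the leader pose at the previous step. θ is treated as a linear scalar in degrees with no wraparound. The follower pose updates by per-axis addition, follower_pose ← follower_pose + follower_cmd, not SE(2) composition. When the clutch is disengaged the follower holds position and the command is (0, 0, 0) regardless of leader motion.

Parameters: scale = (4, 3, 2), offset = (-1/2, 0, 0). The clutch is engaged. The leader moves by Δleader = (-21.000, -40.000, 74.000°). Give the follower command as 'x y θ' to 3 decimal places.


-84.500 -120.000 148.000

axis x: 4·-21.000 + -1/2 = -84.500
axis y: 3·-40.000 + 0 = -120.000
axis θ: 2·74.000 + 0 = 148.000


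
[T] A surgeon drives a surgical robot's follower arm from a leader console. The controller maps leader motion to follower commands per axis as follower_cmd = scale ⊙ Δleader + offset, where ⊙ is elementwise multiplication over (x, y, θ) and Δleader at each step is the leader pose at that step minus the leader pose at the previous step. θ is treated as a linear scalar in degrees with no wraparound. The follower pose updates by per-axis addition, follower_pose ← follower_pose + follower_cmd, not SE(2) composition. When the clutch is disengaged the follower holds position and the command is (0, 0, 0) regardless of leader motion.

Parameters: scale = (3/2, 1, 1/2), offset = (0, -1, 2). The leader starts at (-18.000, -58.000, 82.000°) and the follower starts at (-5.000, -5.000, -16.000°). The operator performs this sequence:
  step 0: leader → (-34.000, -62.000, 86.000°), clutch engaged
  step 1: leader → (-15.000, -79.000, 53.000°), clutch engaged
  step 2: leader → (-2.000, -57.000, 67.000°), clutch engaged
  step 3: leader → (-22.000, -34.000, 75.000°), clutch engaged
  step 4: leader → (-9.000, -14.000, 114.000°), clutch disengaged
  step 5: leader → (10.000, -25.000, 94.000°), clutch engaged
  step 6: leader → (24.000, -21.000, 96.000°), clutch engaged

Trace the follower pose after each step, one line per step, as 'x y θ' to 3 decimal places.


step 0: Δleader=(-16.000, -4.000, 4.000°), engaged; cmd=(-24.000, -5.000, 4.000°) → follower=(-29.000, -10.000, -12.000°)
step 1: Δleader=(19.000, -17.000, -33.000°), engaged; cmd=(28.500, -18.000, -14.500°) → follower=(-0.500, -28.000, -26.500°)
step 2: Δleader=(13.000, 22.000, 14.000°), engaged; cmd=(19.500, 21.000, 9.000°) → follower=(19.000, -7.000, -17.500°)
step 3: Δleader=(-20.000, 23.000, 8.000°), engaged; cmd=(-30.000, 22.000, 6.000°) → follower=(-11.000, 15.000, -11.500°)
step 4: Δleader=(13.000, 20.000, 39.000°), disengaged; cmd=(0,0,0) → follower holds at (-11.000, 15.000, -11.500°)
step 5: Δleader=(19.000, -11.000, -20.000°), engaged; cmd=(28.500, -12.000, -8.000°) → follower=(17.500, 3.000, -19.500°)
step 6: Δleader=(14.000, 4.000, 2.000°), engaged; cmd=(21.000, 3.000, 3.000°) → follower=(38.500, 6.000, -16.500°)

-29.000 -10.000 -12.000
-0.500 -28.000 -26.500
19.000 -7.000 -17.500
-11.000 15.000 -11.500
-11.000 15.000 -11.500
17.500 3.000 -19.500
38.500 6.000 -16.500


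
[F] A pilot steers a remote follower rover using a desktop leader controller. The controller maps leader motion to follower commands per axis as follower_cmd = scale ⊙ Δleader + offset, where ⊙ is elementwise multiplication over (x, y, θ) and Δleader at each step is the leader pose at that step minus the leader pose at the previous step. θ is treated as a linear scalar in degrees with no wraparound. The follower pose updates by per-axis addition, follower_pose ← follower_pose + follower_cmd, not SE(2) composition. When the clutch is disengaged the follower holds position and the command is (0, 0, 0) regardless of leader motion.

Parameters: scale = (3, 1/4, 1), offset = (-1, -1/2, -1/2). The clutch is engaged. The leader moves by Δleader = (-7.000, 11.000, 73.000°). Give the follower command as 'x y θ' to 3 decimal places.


axis x: 3·-7.000 + -1 = -22.000
axis y: 1/4·11.000 + -1/2 = 2.250
axis θ: 1·73.000 + -1/2 = 72.500

-22.000 2.250 72.500


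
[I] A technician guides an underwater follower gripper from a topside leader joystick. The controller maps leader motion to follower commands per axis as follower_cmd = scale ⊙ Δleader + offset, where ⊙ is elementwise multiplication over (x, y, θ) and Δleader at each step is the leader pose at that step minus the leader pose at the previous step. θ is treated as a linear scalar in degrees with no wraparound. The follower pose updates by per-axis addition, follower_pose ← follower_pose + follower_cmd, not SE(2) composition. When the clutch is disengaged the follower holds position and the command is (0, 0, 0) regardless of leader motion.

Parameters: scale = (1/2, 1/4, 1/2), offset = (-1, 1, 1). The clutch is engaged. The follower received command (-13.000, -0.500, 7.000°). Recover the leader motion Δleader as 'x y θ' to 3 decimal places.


axis x: (-13.000 − -1) / (1/2) = -24.000
axis y: (-0.500 − 1) / (1/4) = -6.000
axis θ: (7.000 − 1) / (1/2) = 12.000

-24.000 -6.000 12.000


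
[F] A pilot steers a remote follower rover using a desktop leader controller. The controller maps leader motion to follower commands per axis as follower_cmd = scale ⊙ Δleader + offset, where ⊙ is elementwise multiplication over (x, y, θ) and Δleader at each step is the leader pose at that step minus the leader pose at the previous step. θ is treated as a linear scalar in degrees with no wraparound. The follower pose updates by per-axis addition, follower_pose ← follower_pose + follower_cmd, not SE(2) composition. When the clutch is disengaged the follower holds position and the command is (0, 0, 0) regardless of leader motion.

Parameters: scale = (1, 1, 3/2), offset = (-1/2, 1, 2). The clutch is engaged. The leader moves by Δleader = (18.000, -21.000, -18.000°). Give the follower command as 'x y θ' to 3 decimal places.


axis x: 1·18.000 + -1/2 = 17.500
axis y: 1·-21.000 + 1 = -20.000
axis θ: 3/2·-18.000 + 2 = -25.000

17.500 -20.000 -25.000


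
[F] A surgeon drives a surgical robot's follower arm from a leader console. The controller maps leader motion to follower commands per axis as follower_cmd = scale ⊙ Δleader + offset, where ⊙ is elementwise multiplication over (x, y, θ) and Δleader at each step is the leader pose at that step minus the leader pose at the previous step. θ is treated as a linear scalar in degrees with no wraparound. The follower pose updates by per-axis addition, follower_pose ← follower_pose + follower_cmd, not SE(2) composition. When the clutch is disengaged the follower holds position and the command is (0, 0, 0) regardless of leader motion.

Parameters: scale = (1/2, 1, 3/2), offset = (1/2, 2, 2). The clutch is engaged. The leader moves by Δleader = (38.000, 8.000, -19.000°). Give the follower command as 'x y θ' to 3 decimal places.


axis x: 1/2·38.000 + 1/2 = 19.500
axis y: 1·8.000 + 2 = 10.000
axis θ: 3/2·-19.000 + 2 = -26.500

19.500 10.000 -26.500


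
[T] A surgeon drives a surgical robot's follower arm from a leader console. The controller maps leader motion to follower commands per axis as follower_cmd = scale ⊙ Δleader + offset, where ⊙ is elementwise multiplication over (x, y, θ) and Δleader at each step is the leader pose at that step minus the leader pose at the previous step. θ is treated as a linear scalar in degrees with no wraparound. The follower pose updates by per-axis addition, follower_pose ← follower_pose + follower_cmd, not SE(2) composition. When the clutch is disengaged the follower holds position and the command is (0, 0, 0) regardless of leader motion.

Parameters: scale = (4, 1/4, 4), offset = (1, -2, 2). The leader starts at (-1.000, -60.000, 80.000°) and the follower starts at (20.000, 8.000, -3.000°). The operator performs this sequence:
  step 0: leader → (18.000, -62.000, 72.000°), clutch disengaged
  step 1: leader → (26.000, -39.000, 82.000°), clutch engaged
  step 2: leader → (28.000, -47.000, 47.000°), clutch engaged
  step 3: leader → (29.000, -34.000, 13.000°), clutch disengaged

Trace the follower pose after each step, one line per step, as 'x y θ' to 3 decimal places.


20.000 8.000 -3.000
53.000 11.750 39.000
62.000 7.750 -99.000
62.000 7.750 -99.000

step 0: Δleader=(19.000, -2.000, -8.000°), disengaged; cmd=(0,0,0) → follower holds at (20.000, 8.000, -3.000°)
step 1: Δleader=(8.000, 23.000, 10.000°), engaged; cmd=(33.000, 3.750, 42.000°) → follower=(53.000, 11.750, 39.000°)
step 2: Δleader=(2.000, -8.000, -35.000°), engaged; cmd=(9.000, -4.000, -138.000°) → follower=(62.000, 7.750, -99.000°)
step 3: Δleader=(1.000, 13.000, -34.000°), disengaged; cmd=(0,0,0) → follower holds at (62.000, 7.750, -99.000°)


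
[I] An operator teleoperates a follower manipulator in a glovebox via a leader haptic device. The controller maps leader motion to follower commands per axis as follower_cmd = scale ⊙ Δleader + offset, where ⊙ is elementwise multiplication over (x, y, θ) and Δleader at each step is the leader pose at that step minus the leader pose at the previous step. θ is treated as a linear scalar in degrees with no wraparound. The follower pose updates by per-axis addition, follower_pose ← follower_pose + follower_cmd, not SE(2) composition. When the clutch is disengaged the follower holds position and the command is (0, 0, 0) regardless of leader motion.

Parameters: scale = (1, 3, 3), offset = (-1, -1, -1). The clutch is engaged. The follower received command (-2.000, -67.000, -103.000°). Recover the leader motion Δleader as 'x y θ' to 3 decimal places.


axis x: (-2.000 − -1) / (1) = -1.000
axis y: (-67.000 − -1) / (3) = -22.000
axis θ: (-103.000 − -1) / (3) = -34.000

-1.000 -22.000 -34.000


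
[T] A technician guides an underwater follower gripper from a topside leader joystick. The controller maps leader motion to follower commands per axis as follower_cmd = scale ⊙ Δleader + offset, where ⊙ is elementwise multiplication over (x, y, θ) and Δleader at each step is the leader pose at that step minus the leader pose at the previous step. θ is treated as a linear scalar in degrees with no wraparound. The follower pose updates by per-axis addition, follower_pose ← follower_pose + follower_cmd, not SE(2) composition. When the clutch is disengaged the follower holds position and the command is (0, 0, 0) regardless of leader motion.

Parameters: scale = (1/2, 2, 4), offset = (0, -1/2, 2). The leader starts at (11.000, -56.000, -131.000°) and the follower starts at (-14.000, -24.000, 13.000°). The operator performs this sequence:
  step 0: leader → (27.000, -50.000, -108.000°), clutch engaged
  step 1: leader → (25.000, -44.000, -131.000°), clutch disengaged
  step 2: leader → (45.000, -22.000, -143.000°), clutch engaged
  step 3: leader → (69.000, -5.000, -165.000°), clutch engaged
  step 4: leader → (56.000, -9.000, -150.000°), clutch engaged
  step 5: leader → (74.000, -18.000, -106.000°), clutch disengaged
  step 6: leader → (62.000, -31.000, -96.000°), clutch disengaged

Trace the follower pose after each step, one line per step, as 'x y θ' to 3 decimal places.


-6.000 -12.500 107.000
-6.000 -12.500 107.000
4.000 31.000 61.000
16.000 64.500 -25.000
9.500 56.000 37.000
9.500 56.000 37.000
9.500 56.000 37.000

step 0: Δleader=(16.000, 6.000, 23.000°), engaged; cmd=(8.000, 11.500, 94.000°) → follower=(-6.000, -12.500, 107.000°)
step 1: Δleader=(-2.000, 6.000, -23.000°), disengaged; cmd=(0,0,0) → follower holds at (-6.000, -12.500, 107.000°)
step 2: Δleader=(20.000, 22.000, -12.000°), engaged; cmd=(10.000, 43.500, -46.000°) → follower=(4.000, 31.000, 61.000°)
step 3: Δleader=(24.000, 17.000, -22.000°), engaged; cmd=(12.000, 33.500, -86.000°) → follower=(16.000, 64.500, -25.000°)
step 4: Δleader=(-13.000, -4.000, 15.000°), engaged; cmd=(-6.500, -8.500, 62.000°) → follower=(9.500, 56.000, 37.000°)
step 5: Δleader=(18.000, -9.000, 44.000°), disengaged; cmd=(0,0,0) → follower holds at (9.500, 56.000, 37.000°)
step 6: Δleader=(-12.000, -13.000, 10.000°), disengaged; cmd=(0,0,0) → follower holds at (9.500, 56.000, 37.000°)


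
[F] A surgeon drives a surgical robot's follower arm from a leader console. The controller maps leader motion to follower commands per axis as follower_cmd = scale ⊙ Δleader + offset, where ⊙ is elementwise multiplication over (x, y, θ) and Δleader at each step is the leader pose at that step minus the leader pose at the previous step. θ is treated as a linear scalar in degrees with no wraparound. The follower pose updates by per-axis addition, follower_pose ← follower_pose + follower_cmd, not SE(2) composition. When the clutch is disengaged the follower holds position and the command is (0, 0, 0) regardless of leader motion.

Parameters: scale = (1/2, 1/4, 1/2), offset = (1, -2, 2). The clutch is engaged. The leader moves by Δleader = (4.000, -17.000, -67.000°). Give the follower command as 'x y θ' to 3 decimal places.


3.000 -6.250 -31.500

axis x: 1/2·4.000 + 1 = 3.000
axis y: 1/4·-17.000 + -2 = -6.250
axis θ: 1/2·-67.000 + 2 = -31.500


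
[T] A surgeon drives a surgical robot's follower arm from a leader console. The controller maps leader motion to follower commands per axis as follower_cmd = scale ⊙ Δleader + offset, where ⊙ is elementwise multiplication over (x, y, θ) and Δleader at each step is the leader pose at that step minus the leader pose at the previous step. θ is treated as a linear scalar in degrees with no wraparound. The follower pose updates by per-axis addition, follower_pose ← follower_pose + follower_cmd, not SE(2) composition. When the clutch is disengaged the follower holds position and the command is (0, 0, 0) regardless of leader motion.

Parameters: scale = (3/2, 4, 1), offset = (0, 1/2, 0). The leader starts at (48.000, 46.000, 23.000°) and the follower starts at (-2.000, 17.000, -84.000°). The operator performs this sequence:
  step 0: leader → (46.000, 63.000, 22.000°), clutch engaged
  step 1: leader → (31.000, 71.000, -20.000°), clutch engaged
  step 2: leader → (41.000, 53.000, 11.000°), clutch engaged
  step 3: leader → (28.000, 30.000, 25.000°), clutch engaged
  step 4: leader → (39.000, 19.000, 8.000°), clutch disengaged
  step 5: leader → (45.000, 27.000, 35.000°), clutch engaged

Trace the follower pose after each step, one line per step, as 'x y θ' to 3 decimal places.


step 0: Δleader=(-2.000, 17.000, -1.000°), engaged; cmd=(-3.000, 68.500, -1.000°) → follower=(-5.000, 85.500, -85.000°)
step 1: Δleader=(-15.000, 8.000, -42.000°), engaged; cmd=(-22.500, 32.500, -42.000°) → follower=(-27.500, 118.000, -127.000°)
step 2: Δleader=(10.000, -18.000, 31.000°), engaged; cmd=(15.000, -71.500, 31.000°) → follower=(-12.500, 46.500, -96.000°)
step 3: Δleader=(-13.000, -23.000, 14.000°), engaged; cmd=(-19.500, -91.500, 14.000°) → follower=(-32.000, -45.000, -82.000°)
step 4: Δleader=(11.000, -11.000, -17.000°), disengaged; cmd=(0,0,0) → follower holds at (-32.000, -45.000, -82.000°)
step 5: Δleader=(6.000, 8.000, 27.000°), engaged; cmd=(9.000, 32.500, 27.000°) → follower=(-23.000, -12.500, -55.000°)

-5.000 85.500 -85.000
-27.500 118.000 -127.000
-12.500 46.500 -96.000
-32.000 -45.000 -82.000
-32.000 -45.000 -82.000
-23.000 -12.500 -55.000


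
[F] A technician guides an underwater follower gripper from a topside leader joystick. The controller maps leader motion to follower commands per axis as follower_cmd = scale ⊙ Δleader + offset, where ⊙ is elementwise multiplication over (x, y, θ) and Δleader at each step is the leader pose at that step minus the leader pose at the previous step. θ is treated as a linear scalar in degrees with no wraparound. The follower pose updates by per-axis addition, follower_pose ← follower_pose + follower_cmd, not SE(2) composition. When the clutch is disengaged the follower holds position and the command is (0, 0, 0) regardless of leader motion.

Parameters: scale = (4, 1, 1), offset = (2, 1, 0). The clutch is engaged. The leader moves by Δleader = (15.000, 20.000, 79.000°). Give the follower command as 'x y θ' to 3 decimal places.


62.000 21.000 79.000

axis x: 4·15.000 + 2 = 62.000
axis y: 1·20.000 + 1 = 21.000
axis θ: 1·79.000 + 0 = 79.000


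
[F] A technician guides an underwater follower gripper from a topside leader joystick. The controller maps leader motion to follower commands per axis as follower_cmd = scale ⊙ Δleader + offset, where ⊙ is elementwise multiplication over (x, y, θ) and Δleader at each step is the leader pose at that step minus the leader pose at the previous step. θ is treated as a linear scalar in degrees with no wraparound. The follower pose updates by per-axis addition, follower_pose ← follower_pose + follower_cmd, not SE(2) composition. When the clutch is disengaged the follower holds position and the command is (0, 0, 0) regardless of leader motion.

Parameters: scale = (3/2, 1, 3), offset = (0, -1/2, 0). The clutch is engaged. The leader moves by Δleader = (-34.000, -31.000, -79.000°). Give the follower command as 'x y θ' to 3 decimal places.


axis x: 3/2·-34.000 + 0 = -51.000
axis y: 1·-31.000 + -1/2 = -31.500
axis θ: 3·-79.000 + 0 = -237.000

-51.000 -31.500 -237.000


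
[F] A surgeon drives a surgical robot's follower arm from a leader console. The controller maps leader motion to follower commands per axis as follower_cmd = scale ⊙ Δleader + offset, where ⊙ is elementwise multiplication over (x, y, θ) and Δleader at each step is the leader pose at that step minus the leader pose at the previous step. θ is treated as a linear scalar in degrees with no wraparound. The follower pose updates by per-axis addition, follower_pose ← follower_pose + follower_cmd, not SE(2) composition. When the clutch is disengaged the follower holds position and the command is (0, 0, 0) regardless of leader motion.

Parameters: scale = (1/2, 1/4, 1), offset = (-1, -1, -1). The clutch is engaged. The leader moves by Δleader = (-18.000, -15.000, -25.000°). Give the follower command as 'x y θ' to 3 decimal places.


-10.000 -4.750 -26.000

axis x: 1/2·-18.000 + -1 = -10.000
axis y: 1/4·-15.000 + -1 = -4.750
axis θ: 1·-25.000 + -1 = -26.000


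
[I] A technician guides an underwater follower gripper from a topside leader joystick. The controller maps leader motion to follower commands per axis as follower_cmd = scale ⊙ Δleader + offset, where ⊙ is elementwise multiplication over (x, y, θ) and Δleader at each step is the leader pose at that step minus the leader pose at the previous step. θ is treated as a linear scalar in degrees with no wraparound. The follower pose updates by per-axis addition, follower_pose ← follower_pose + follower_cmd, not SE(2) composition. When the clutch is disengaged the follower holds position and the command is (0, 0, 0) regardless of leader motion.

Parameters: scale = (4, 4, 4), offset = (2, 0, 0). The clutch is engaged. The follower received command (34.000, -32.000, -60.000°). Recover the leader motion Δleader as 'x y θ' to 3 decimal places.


8.000 -8.000 -15.000

axis x: (34.000 − 2) / (4) = 8.000
axis y: (-32.000 − 0) / (4) = -8.000
axis θ: (-60.000 − 0) / (4) = -15.000


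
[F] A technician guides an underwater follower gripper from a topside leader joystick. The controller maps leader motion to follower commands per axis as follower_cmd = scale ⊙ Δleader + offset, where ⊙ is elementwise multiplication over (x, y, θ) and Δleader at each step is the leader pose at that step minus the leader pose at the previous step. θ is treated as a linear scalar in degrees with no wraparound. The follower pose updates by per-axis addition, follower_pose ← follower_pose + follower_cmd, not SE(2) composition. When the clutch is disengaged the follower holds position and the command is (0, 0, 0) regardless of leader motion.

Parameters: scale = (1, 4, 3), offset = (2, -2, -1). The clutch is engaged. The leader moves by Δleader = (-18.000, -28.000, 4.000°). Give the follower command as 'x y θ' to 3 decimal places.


axis x: 1·-18.000 + 2 = -16.000
axis y: 4·-28.000 + -2 = -114.000
axis θ: 3·4.000 + -1 = 11.000

-16.000 -114.000 11.000


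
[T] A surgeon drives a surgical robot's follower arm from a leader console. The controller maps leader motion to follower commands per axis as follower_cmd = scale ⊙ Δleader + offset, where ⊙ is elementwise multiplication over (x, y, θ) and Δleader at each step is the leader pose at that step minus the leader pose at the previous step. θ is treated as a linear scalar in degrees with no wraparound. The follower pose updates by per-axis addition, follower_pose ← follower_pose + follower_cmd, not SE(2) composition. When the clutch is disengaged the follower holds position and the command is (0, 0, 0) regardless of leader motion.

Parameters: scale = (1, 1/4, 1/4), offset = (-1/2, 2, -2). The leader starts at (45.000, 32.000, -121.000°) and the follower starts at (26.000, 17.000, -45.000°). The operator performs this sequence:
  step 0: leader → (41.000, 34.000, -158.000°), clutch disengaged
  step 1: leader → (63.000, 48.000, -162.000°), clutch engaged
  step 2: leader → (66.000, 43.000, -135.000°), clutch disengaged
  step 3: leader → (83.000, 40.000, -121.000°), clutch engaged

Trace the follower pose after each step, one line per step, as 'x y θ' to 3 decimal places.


26.000 17.000 -45.000
47.500 22.500 -48.000
47.500 22.500 -48.000
64.000 23.750 -46.500

step 0: Δleader=(-4.000, 2.000, -37.000°), disengaged; cmd=(0,0,0) → follower holds at (26.000, 17.000, -45.000°)
step 1: Δleader=(22.000, 14.000, -4.000°), engaged; cmd=(21.500, 5.500, -3.000°) → follower=(47.500, 22.500, -48.000°)
step 2: Δleader=(3.000, -5.000, 27.000°), disengaged; cmd=(0,0,0) → follower holds at (47.500, 22.500, -48.000°)
step 3: Δleader=(17.000, -3.000, 14.000°), engaged; cmd=(16.500, 1.250, 1.500°) → follower=(64.000, 23.750, -46.500°)


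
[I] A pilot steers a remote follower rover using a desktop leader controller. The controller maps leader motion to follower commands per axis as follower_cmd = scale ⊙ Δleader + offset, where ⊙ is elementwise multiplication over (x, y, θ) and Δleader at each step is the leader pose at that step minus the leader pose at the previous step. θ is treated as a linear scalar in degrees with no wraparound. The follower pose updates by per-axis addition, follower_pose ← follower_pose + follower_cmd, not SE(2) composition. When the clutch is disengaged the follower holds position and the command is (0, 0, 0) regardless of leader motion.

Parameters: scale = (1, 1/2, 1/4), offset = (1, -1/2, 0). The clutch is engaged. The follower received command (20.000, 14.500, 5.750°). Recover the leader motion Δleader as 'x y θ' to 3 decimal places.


axis x: (20.000 − 1) / (1) = 19.000
axis y: (14.500 − -1/2) / (1/2) = 30.000
axis θ: (5.750 − 0) / (1/4) = 23.000

19.000 30.000 23.000


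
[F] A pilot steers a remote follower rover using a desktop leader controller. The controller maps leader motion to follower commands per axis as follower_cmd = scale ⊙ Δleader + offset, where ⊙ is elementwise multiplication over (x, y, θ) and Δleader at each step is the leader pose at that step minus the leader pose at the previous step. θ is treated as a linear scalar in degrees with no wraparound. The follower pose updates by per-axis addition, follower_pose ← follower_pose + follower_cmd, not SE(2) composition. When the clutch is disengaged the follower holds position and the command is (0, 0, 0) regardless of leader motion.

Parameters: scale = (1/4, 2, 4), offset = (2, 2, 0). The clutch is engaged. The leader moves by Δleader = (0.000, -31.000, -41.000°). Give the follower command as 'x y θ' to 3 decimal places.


2.000 -60.000 -164.000

axis x: 1/4·0.000 + 2 = 2.000
axis y: 2·-31.000 + 2 = -60.000
axis θ: 4·-41.000 + 0 = -164.000


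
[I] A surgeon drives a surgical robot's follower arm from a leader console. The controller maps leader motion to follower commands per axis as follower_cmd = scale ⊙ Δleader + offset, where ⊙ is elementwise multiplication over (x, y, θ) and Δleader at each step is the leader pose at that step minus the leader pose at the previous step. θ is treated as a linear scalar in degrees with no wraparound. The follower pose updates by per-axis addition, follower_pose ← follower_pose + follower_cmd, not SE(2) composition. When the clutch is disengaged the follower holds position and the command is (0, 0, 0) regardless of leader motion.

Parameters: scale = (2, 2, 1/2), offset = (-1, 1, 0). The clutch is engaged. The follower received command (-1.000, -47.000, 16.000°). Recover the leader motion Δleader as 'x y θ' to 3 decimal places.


0.000 -24.000 32.000

axis x: (-1.000 − -1) / (2) = 0.000
axis y: (-47.000 − 1) / (2) = -24.000
axis θ: (16.000 − 0) / (1/2) = 32.000
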